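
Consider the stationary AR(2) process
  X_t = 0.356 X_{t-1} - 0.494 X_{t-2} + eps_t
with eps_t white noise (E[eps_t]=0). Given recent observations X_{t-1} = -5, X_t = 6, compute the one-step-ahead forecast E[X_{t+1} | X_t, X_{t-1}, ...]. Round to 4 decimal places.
E[X_{t+1} \mid \mathcal F_t] = 4.6060

For an AR(p) model X_t = c + sum_i phi_i X_{t-i} + eps_t, the
one-step-ahead conditional mean is
  E[X_{t+1} | X_t, ...] = c + sum_i phi_i X_{t+1-i}.
Substitute known values:
  E[X_{t+1} | ...] = (0.356) * (6) + (-0.494) * (-5)
                   = 4.6060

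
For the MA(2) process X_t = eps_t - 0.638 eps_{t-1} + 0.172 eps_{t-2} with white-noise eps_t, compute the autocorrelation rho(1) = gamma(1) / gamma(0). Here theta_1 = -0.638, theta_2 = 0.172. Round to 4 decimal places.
\rho(1) = -0.5205

For an MA(q) process with theta_0 = 1, the autocovariance is
  gamma(k) = sigma^2 * sum_{i=0..q-k} theta_i * theta_{i+k},
and rho(k) = gamma(k) / gamma(0). Sigma^2 cancels.
  numerator   = (1)*(-0.638) + (-0.638)*(0.172) = -0.747736.
  denominator = (1)^2 + (-0.638)^2 + (0.172)^2 = 1.436628.
  rho(1) = -0.747736 / 1.436628 = -0.5205.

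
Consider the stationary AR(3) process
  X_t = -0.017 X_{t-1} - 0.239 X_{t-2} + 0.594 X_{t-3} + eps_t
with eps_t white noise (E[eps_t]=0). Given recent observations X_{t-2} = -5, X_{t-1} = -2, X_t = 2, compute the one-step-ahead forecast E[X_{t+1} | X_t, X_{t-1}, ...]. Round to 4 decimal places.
E[X_{t+1} \mid \mathcal F_t] = -2.5260

For an AR(p) model X_t = c + sum_i phi_i X_{t-i} + eps_t, the
one-step-ahead conditional mean is
  E[X_{t+1} | X_t, ...] = c + sum_i phi_i X_{t+1-i}.
Substitute known values:
  E[X_{t+1} | ...] = (-0.017) * (2) + (-0.239) * (-2) + (0.594) * (-5)
                   = -2.5260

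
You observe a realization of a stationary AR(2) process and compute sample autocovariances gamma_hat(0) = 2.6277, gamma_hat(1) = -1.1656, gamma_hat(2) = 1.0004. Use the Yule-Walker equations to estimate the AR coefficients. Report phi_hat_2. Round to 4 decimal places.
\hat\phi_{2} = 0.2290

The Yule-Walker equations for an AR(p) process read, in matrix form,
  Gamma_p phi = r_p,   with   (Gamma_p)_{ij} = gamma(|i - j|),
                       (r_p)_i = gamma(i),   i,j = 1..p.
Substitute the sample gammas (Toeplitz matrix and right-hand side of size 2):
  Gamma_p = [[2.6277, -1.1656], [-1.1656, 2.6277]]
  r_p     = [-1.1656, 1.0004]
Written out:
  2.6277 phi_1 - 1.1656 phi_2 = -1.1656
  -1.1656 phi_1 + 2.6277 phi_2 = 1.0004
Solve by Cramer's rule:
  det = gamma(0)^2 - gamma(1)^2 = (2.6277)^2 - (-1.1656)^2 = 6.90480729 - 1.35862336 = 5.54618393
  phi_hat_1 = [gamma(1) gamma(0) - gamma(1) gamma(2)] / det = [(-1.1656)(2.6277) - (-1.1656)(1.0004)] / 5.54618393 = -1.89678088 / 5.54618393 = -0.342
  phi_hat_2 = [gamma(0) gamma(2) - gamma(1)^2] / det = [(2.6277)(1.0004) - (-1.1656)^2] / 5.54618393 = 1.27012772 / 5.54618393 = 0.229
So phi_hat = [-0.3420, 0.2290].
Therefore phi_hat_2 = 0.2290.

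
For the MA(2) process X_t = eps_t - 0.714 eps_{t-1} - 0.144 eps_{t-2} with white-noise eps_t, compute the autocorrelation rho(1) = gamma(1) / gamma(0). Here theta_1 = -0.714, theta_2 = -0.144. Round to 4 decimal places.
\rho(1) = -0.3993

For an MA(q) process with theta_0 = 1, the autocovariance is
  gamma(k) = sigma^2 * sum_{i=0..q-k} theta_i * theta_{i+k},
and rho(k) = gamma(k) / gamma(0). Sigma^2 cancels.
  numerator   = (1)*(-0.714) + (-0.714)*(-0.144) = -0.611184.
  denominator = (1)^2 + (-0.714)^2 + (-0.144)^2 = 1.530532.
  rho(1) = -0.611184 / 1.530532 = -0.3993.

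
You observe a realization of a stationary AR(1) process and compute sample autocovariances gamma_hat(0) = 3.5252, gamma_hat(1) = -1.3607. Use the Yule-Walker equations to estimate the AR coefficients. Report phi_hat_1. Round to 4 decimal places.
\hat\phi_{1} = -0.3860

The Yule-Walker equations for an AR(p) process read, in matrix form,
  Gamma_p phi = r_p,   with   (Gamma_p)_{ij} = gamma(|i - j|),
                       (r_p)_i = gamma(i),   i,j = 1..p.
Substitute the sample gammas (Toeplitz matrix and right-hand side of size 1):
  Gamma_p = [[3.5252]]
  r_p     = [-1.3607]
With p = 1 this is the single equation gamma(0) phi_1 = gamma(1):
  phi_hat_1 = gamma(1) / gamma(0) = -1.3607 / 3.5252 = -0.3860.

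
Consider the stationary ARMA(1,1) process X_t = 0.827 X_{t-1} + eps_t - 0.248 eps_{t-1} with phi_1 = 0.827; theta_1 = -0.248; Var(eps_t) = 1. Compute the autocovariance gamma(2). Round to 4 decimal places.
\gamma(2) = 1.2042

Multiply the model equation by X_{t-k} and take expectations. With theta_0 = psi_0 = 1 and psi_j the MA(infinity) weights, this gives
  gamma(k) - sum_i phi_i gamma(k-i) = c_k,
  c_k = sigma^2 * sum_{j=k..q} theta_j psi_{j-k}   (c_k = 0 for k > q),
using gamma(-m) = gamma(m).
psi-weights needed (psi_j = theta_j + sum_i phi_i psi_{j-i}):
  psi_1 = theta_1 + phi_1 = -0.248 + (0.827) = 0.579
Right-hand sides:
  c_0 = sigma^2 (1 + theta_1 psi_1) = 1 * (1 + (-0.248)(0.579)) = 1 * 0.856408 = 0.856408
  c_1 = sigma^2 theta_1 = 1 * (-0.248) = -0.248
  c_2 = 0
Equations for k = 0 and k = 1 (AR order 1):
  gamma(0) = phi_1 gamma(1) + c_0
  gamma(1) = phi_1 gamma(0) + c_1
Substituting the second into the first: gamma(0) (1 - phi_1^2) = c_0 + phi_1 c_1, so
  gamma(0) = (c_0 + phi_1 c_1) / (1 - phi_1^2) = (0.856408 + (0.827)(-0.248)) / (1 - (0.827)^2) = 0.651312 / 0.316071 = 2.060651.
  gamma(1) = phi_1 gamma(0) + c_1 = (0.827)(2.060651) + (-0.248) = 1.456158.
For k = 2 (> q): gamma(2) = phi_1 gamma(1) = (0.827)(1.456158) = 1.204243.
Therefore gamma(2) = 1.2042 (to 4 decimal places).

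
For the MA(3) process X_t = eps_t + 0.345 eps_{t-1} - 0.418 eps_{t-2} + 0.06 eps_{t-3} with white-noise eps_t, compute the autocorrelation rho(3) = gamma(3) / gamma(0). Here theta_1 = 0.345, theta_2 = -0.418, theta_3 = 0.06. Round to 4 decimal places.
\rho(3) = 0.0462

For an MA(q) process with theta_0 = 1, the autocovariance is
  gamma(k) = sigma^2 * sum_{i=0..q-k} theta_i * theta_{i+k},
and rho(k) = gamma(k) / gamma(0). Sigma^2 cancels.
  numerator   = (1)*(0.06) = 0.06.
  denominator = (1)^2 + (0.345)^2 + (-0.418)^2 + (0.06)^2 = 1.297349.
  rho(3) = 0.06 / 1.297349 = 0.0462.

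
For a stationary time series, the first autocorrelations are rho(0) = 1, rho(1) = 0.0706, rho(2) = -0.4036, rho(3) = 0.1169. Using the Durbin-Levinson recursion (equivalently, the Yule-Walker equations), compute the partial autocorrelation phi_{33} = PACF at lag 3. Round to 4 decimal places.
\phi_{33} = 0.2249

The PACF at lag k is phi_{kk}, the last component of the solution
to the Yule-Walker system G_k phi = r_k where
  (G_k)_{ij} = rho(|i - j|), (r_k)_i = rho(i), i,j = 1..k.
Equivalently, Durbin-Levinson gives phi_{kk} iteratively:
  phi_{11} = rho(1)
  phi_{kk} = [rho(k) - sum_{j=1..k-1} phi_{k-1,j} rho(k-j)]
            / [1 - sum_{j=1..k-1} phi_{k-1,j} rho(j)],
  phi_{k,j} = phi_{k-1,j} - phi_{kk} phi_{k-1,k-j},  j = 1..k-1.
Step k = 1:
  phi_11 = rho(1) = 0.0706.
Step k = 2:
  phi_22 = [rho(2) - phi_11 rho(1)] / [1 - phi_11 rho(1)] = [-0.4036 - (0.0706)(0.0706)] / [1 - (0.0706)(0.0706)]
         = -0.40858436 / 0.99501564 = -0.410631.
  Update: phi_21 = phi_11 - phi_22 phi_11 = 0.0706 - (-0.410631)(0.0706) = 0.099591.
Step k = 3:
  phi_33 = [rho(3) - phi_21 rho(2) - phi_22 rho(1)] / [1 - phi_21 rho(1) - phi_22 rho(2)]
    numerator   = 0.1169 - (0.099591)(-0.4036) - (-0.410631)(0.0706) = 0.1860853
    denominator = 1 - (0.099591)(0.0706) - (-0.410631)(-0.4036) = 0.8272382
  phi_33 = 0.1860853 / 0.8272382 = 0.2249.
Therefore phi_{33} = 0.2249.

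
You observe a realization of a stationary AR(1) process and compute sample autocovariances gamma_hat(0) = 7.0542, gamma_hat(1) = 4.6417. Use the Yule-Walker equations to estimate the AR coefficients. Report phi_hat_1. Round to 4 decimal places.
\hat\phi_{1} = 0.6580

The Yule-Walker equations for an AR(p) process read, in matrix form,
  Gamma_p phi = r_p,   with   (Gamma_p)_{ij} = gamma(|i - j|),
                       (r_p)_i = gamma(i),   i,j = 1..p.
Substitute the sample gammas (Toeplitz matrix and right-hand side of size 1):
  Gamma_p = [[7.0542]]
  r_p     = [4.6417]
With p = 1 this is the single equation gamma(0) phi_1 = gamma(1):
  phi_hat_1 = gamma(1) / gamma(0) = 4.6417 / 7.0542 = 0.6580.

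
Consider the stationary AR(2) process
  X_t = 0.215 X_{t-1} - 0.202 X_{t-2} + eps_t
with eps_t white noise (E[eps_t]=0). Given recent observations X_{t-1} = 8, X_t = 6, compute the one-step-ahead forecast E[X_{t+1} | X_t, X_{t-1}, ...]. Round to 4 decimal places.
E[X_{t+1} \mid \mathcal F_t] = -0.3260

For an AR(p) model X_t = c + sum_i phi_i X_{t-i} + eps_t, the
one-step-ahead conditional mean is
  E[X_{t+1} | X_t, ...] = c + sum_i phi_i X_{t+1-i}.
Substitute known values:
  E[X_{t+1} | ...] = (0.215) * (6) + (-0.202) * (8)
                   = -0.3260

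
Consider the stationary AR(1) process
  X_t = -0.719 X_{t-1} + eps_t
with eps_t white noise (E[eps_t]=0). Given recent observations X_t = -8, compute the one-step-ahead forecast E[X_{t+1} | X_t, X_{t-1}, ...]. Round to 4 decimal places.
E[X_{t+1} \mid \mathcal F_t] = 5.7520

For an AR(p) model X_t = c + sum_i phi_i X_{t-i} + eps_t, the
one-step-ahead conditional mean is
  E[X_{t+1} | X_t, ...] = c + sum_i phi_i X_{t+1-i}.
Substitute known values:
  E[X_{t+1} | ...] = (-0.719) * (-8)
                   = 5.7520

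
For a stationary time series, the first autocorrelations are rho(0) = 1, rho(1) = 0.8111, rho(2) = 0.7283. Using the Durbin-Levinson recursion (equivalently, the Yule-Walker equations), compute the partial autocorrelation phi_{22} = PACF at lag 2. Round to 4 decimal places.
\phi_{22} = 0.2058

The PACF at lag k is phi_{kk}, the last component of the solution
to the Yule-Walker system G_k phi = r_k where
  (G_k)_{ij} = rho(|i - j|), (r_k)_i = rho(i), i,j = 1..k.
Equivalently, Durbin-Levinson gives phi_{kk} iteratively:
  phi_{11} = rho(1)
  phi_{kk} = [rho(k) - sum_{j=1..k-1} phi_{k-1,j} rho(k-j)]
            / [1 - sum_{j=1..k-1} phi_{k-1,j} rho(j)],
  phi_{k,j} = phi_{k-1,j} - phi_{kk} phi_{k-1,k-j},  j = 1..k-1.
Step k = 1:
  phi_11 = rho(1) = 0.8111.
Step k = 2:
  phi_22 = [rho(2) - phi_11 rho(1)] / [1 - phi_11 rho(1)] = [0.7283 - (0.8111)(0.8111)] / [1 - (0.8111)(0.8111)]
         = 0.07041679 / 0.34211679 = 0.2058.
Therefore phi_{22} = 0.2058.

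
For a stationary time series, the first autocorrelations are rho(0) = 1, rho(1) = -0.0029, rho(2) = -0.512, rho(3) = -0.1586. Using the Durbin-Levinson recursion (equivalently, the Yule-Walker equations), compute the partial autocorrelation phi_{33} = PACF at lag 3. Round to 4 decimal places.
\phi_{33} = -0.2200

The PACF at lag k is phi_{kk}, the last component of the solution
to the Yule-Walker system G_k phi = r_k where
  (G_k)_{ij} = rho(|i - j|), (r_k)_i = rho(i), i,j = 1..k.
Equivalently, Durbin-Levinson gives phi_{kk} iteratively:
  phi_{11} = rho(1)
  phi_{kk} = [rho(k) - sum_{j=1..k-1} phi_{k-1,j} rho(k-j)]
            / [1 - sum_{j=1..k-1} phi_{k-1,j} rho(j)],
  phi_{k,j} = phi_{k-1,j} - phi_{kk} phi_{k-1,k-j},  j = 1..k-1.
Step k = 1:
  phi_11 = rho(1) = -0.0029.
Step k = 2:
  phi_22 = [rho(2) - phi_11 rho(1)] / [1 - phi_11 rho(1)] = [-0.512 - (-0.0029)(-0.0029)] / [1 - (-0.0029)(-0.0029)]
         = -0.51200841 / 0.99999159 = -0.512013.
  Update: phi_21 = phi_11 - phi_22 phi_11 = -0.0029 - (-0.512013)(-0.0029) = -0.004385.
Step k = 3:
  phi_33 = [rho(3) - phi_21 rho(2) - phi_22 rho(1)] / [1 - phi_21 rho(1) - phi_22 rho(2)]
    numerator   = -0.1586 - (-0.004385)(-0.512) - (-0.512013)(-0.0029) = -0.16232987
    denominator = 1 - (-0.004385)(-0.0029) - (-0.512013)(-0.512) = 0.73783677
  phi_33 = -0.16232987 / 0.73783677 = -0.22.
Therefore phi_{33} = -0.2200.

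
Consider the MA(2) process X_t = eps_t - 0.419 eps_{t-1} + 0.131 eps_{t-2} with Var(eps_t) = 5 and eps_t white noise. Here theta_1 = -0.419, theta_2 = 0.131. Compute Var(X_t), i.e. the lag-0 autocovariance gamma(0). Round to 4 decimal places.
\gamma(0) = 5.9636

For an MA(q) process X_t = eps_t + sum_i theta_i eps_{t-i} with
Var(eps_t) = sigma^2, the variance is
  gamma(0) = sigma^2 * (1 + sum_i theta_i^2).
  sum_i theta_i^2 = (-0.419)^2 + (0.131)^2 = 0.175561 + 0.017161 = 0.192722.
  gamma(0) = 5 * (1 + 0.192722) = 5 * 1.192722 = 5.96361, which rounds to 5.9636.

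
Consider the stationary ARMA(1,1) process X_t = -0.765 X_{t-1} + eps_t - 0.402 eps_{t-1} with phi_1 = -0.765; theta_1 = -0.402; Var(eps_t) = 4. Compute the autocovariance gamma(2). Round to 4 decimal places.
\gamma(2) = 11.2572

Multiply the model equation by X_{t-k} and take expectations. With theta_0 = psi_0 = 1 and psi_j the MA(infinity) weights, this gives
  gamma(k) - sum_i phi_i gamma(k-i) = c_k,
  c_k = sigma^2 * sum_{j=k..q} theta_j psi_{j-k}   (c_k = 0 for k > q),
using gamma(-m) = gamma(m).
psi-weights needed (psi_j = theta_j + sum_i phi_i psi_{j-i}):
  psi_1 = theta_1 + phi_1 = -0.402 + (-0.765) = -1.167
Right-hand sides:
  c_0 = sigma^2 (1 + theta_1 psi_1) = 4 * (1 + (-0.402)(-1.167)) = 4 * 1.469134 = 5.876536
  c_1 = sigma^2 theta_1 = 4 * (-0.402) = -1.608
  c_2 = 0
Equations for k = 0 and k = 1 (AR order 1):
  gamma(0) = phi_1 gamma(1) + c_0
  gamma(1) = phi_1 gamma(0) + c_1
Substituting the second into the first: gamma(0) (1 - phi_1^2) = c_0 + phi_1 c_1, so
  gamma(0) = (c_0 + phi_1 c_1) / (1 - phi_1^2) = (5.876536 + (-0.765)(-1.608)) / (1 - (-0.765)^2) = 7.106656 / 0.414775 = 17.133762.
  gamma(1) = phi_1 gamma(0) + c_1 = (-0.765)(17.133762) + (-1.608) = -14.715328.
For k = 2 (> q): gamma(2) = phi_1 gamma(1) = (-0.765)(-14.715328) = 11.257226.
Therefore gamma(2) = 11.2572 (to 4 decimal places).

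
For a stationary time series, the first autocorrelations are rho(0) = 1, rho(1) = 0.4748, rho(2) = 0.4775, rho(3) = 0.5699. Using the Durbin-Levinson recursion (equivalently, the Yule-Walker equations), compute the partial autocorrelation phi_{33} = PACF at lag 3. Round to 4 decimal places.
\phi_{33} = 0.3790

The PACF at lag k is phi_{kk}, the last component of the solution
to the Yule-Walker system G_k phi = r_k where
  (G_k)_{ij} = rho(|i - j|), (r_k)_i = rho(i), i,j = 1..k.
Equivalently, Durbin-Levinson gives phi_{kk} iteratively:
  phi_{11} = rho(1)
  phi_{kk} = [rho(k) - sum_{j=1..k-1} phi_{k-1,j} rho(k-j)]
            / [1 - sum_{j=1..k-1} phi_{k-1,j} rho(j)],
  phi_{k,j} = phi_{k-1,j} - phi_{kk} phi_{k-1,k-j},  j = 1..k-1.
Step k = 1:
  phi_11 = rho(1) = 0.4748.
Step k = 2:
  phi_22 = [rho(2) - phi_11 rho(1)] / [1 - phi_11 rho(1)] = [0.4775 - (0.4748)(0.4748)] / [1 - (0.4748)(0.4748)]
         = 0.25206496 / 0.77456496 = 0.325428.
  Update: phi_21 = phi_11 - phi_22 phi_11 = 0.4748 - (0.325428)(0.4748) = 0.320287.
Step k = 3:
  phi_33 = [rho(3) - phi_21 rho(2) - phi_22 rho(1)] / [1 - phi_21 rho(1) - phi_22 rho(2)]
    numerator   = 0.5699 - (0.320287)(0.4775) - (0.325428)(0.4748) = 0.2624499
    denominator = 1 - (0.320287)(0.4748) - (0.325428)(0.4775) = 0.69253602
  phi_33 = 0.2624499 / 0.69253602 = 0.379.
Therefore phi_{33} = 0.3790.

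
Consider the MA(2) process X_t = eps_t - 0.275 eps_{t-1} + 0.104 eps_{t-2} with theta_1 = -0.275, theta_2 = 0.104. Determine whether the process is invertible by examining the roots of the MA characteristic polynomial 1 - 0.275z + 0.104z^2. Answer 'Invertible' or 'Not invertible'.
\text{Invertible}

The MA(q) characteristic polynomial is P(z) = 1 - 0.275z + 0.104z^2.
Invertibility requires all roots to lie outside the unit circle, i.e. |z| > 1 for every root.
Set 1 + (-0.275) z + (0.104) z^2 = 0, i.e. a z^2 + b z + c = 0 with a = 0.104, b = -0.275, c = 1.
Discriminant D = b^2 - 4ac = (-0.275)^2 - 4*(0.104)*1 = 0.075625 - (0.416) = -0.340375.
D < 0, so the roots are the complex-conjugate pair z = (-b +/- i sqrt(-D)) / (2a) = 1.3221 +/- 2.8049i.
For a conjugate pair |z|^2 = z * conj(z) = (product of roots) = c/a = 1/(0.104) = 9.615385, so |z| = sqrt(9.615385) = 3.1009 for both roots.
Moduli of all roots: 3.1009, 3.1009.
All moduli strictly greater than 1? Yes.
Verdict: Invertible.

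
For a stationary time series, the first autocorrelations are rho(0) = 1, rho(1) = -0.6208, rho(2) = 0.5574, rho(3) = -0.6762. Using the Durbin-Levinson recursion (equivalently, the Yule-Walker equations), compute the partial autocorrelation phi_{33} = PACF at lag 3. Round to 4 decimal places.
\phi_{33} = -0.4471

The PACF at lag k is phi_{kk}, the last component of the solution
to the Yule-Walker system G_k phi = r_k where
  (G_k)_{ij} = rho(|i - j|), (r_k)_i = rho(i), i,j = 1..k.
Equivalently, Durbin-Levinson gives phi_{kk} iteratively:
  phi_{11} = rho(1)
  phi_{kk} = [rho(k) - sum_{j=1..k-1} phi_{k-1,j} rho(k-j)]
            / [1 - sum_{j=1..k-1} phi_{k-1,j} rho(j)],
  phi_{k,j} = phi_{k-1,j} - phi_{kk} phi_{k-1,k-j},  j = 1..k-1.
Step k = 1:
  phi_11 = rho(1) = -0.6208.
Step k = 2:
  phi_22 = [rho(2) - phi_11 rho(1)] / [1 - phi_11 rho(1)] = [0.5574 - (-0.6208)(-0.6208)] / [1 - (-0.6208)(-0.6208)]
         = 0.17200736 / 0.61460736 = 0.279865.
  Update: phi_21 = phi_11 - phi_22 phi_11 = -0.6208 - (0.279865)(-0.6208) = -0.44706.
Step k = 3:
  phi_33 = [rho(3) - phi_21 rho(2) - phi_22 rho(1)] / [1 - phi_21 rho(1) - phi_22 rho(2)]
    numerator   = -0.6762 - (-0.44706)(0.5574) - (0.279865)(-0.6208) = -0.25326855
    denominator = 1 - (-0.44706)(-0.6208) - (0.279865)(0.5574) = 0.56646844
  phi_33 = -0.25326855 / 0.56646844 = -0.4471.
Therefore phi_{33} = -0.4471.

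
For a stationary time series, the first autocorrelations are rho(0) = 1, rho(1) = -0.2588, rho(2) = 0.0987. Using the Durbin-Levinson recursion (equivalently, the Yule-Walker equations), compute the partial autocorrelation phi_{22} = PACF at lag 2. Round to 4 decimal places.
\phi_{22} = 0.0340

The PACF at lag k is phi_{kk}, the last component of the solution
to the Yule-Walker system G_k phi = r_k where
  (G_k)_{ij} = rho(|i - j|), (r_k)_i = rho(i), i,j = 1..k.
Equivalently, Durbin-Levinson gives phi_{kk} iteratively:
  phi_{11} = rho(1)
  phi_{kk} = [rho(k) - sum_{j=1..k-1} phi_{k-1,j} rho(k-j)]
            / [1 - sum_{j=1..k-1} phi_{k-1,j} rho(j)],
  phi_{k,j} = phi_{k-1,j} - phi_{kk} phi_{k-1,k-j},  j = 1..k-1.
Step k = 1:
  phi_11 = rho(1) = -0.2588.
Step k = 2:
  phi_22 = [rho(2) - phi_11 rho(1)] / [1 - phi_11 rho(1)] = [0.0987 - (-0.2588)(-0.2588)] / [1 - (-0.2588)(-0.2588)]
         = 0.03172256 / 0.93302256 = 0.034.
Therefore phi_{22} = 0.0340.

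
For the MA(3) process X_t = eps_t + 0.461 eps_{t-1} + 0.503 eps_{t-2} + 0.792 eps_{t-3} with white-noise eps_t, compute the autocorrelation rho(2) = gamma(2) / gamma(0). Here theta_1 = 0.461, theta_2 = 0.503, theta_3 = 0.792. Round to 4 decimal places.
\rho(2) = 0.4148

For an MA(q) process with theta_0 = 1, the autocovariance is
  gamma(k) = sigma^2 * sum_{i=0..q-k} theta_i * theta_{i+k},
and rho(k) = gamma(k) / gamma(0). Sigma^2 cancels.
  numerator   = (1)*(0.503) + (0.461)*(0.792) = 0.868112.
  denominator = (1)^2 + (0.461)^2 + (0.503)^2 + (0.792)^2 = 2.092794.
  rho(2) = 0.868112 / 2.092794 = 0.4148.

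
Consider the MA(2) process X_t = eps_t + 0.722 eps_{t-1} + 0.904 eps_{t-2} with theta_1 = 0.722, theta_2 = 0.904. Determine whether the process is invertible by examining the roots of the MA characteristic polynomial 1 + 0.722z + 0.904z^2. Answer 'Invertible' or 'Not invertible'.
\text{Invertible}

The MA(q) characteristic polynomial is P(z) = 1 + 0.722z + 0.904z^2.
Invertibility requires all roots to lie outside the unit circle, i.e. |z| > 1 for every root.
Set 1 + (0.722) z + (0.904) z^2 = 0, i.e. a z^2 + b z + c = 0 with a = 0.904, b = 0.722, c = 1.
Discriminant D = b^2 - 4ac = (0.722)^2 - 4*(0.904)*1 = 0.521284 - (3.616) = -3.094716.
D < 0, so the roots are the complex-conjugate pair z = (-b +/- i sqrt(-D)) / (2a) = -0.3993 +/- 0.973i.
For a conjugate pair |z|^2 = z * conj(z) = (product of roots) = c/a = 1/(0.904) = 1.106195, so |z| = sqrt(1.106195) = 1.0518 for both roots.
Moduli of all roots: 1.0518, 1.0518.
All moduli strictly greater than 1? Yes.
Verdict: Invertible.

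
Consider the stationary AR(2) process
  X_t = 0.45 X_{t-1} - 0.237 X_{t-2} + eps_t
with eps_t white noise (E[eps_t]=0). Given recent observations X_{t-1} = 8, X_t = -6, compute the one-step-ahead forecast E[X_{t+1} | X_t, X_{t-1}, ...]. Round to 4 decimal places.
E[X_{t+1} \mid \mathcal F_t] = -4.5960

For an AR(p) model X_t = c + sum_i phi_i X_{t-i} + eps_t, the
one-step-ahead conditional mean is
  E[X_{t+1} | X_t, ...] = c + sum_i phi_i X_{t+1-i}.
Substitute known values:
  E[X_{t+1} | ...] = (0.45) * (-6) + (-0.237) * (8)
                   = -4.5960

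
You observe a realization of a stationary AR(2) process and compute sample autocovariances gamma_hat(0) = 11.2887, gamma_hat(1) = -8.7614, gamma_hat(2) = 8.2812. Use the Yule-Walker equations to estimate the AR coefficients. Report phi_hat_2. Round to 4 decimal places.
\hat\phi_{2} = 0.3300

The Yule-Walker equations for an AR(p) process read, in matrix form,
  Gamma_p phi = r_p,   with   (Gamma_p)_{ij} = gamma(|i - j|),
                       (r_p)_i = gamma(i),   i,j = 1..p.
Substitute the sample gammas (Toeplitz matrix and right-hand side of size 2):
  Gamma_p = [[11.2887, -8.7614], [-8.7614, 11.2887]]
  r_p     = [-8.7614, 8.2812]
Written out:
  11.2887 phi_1 - 8.7614 phi_2 = -8.7614
  -8.7614 phi_1 + 11.2887 phi_2 = 8.2812
Solve by Cramer's rule:
  det = gamma(0)^2 - gamma(1)^2 = (11.2887)^2 - (-8.7614)^2 = 127.43474769 - 76.76212996 = 50.67261773
  phi_hat_1 = [gamma(1) gamma(0) - gamma(1) gamma(2)] / det = [(-8.7614)(11.2887) - (-8.7614)(8.2812)] / 50.67261773 = -26.3499105 / 50.67261773 = -0.52
  phi_hat_2 = [gamma(0) gamma(2) - gamma(1)^2] / det = [(11.2887)(8.2812) - (-8.7614)^2] / 50.67261773 = 16.72185248 / 50.67261773 = 0.33
So phi_hat = [-0.5200, 0.3300].
Therefore phi_hat_2 = 0.3300.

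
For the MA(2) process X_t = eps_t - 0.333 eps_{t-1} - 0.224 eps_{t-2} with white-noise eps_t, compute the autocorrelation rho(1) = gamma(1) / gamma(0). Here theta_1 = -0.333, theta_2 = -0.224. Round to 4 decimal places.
\rho(1) = -0.2226

For an MA(q) process with theta_0 = 1, the autocovariance is
  gamma(k) = sigma^2 * sum_{i=0..q-k} theta_i * theta_{i+k},
and rho(k) = gamma(k) / gamma(0). Sigma^2 cancels.
  numerator   = (1)*(-0.333) + (-0.333)*(-0.224) = -0.258408.
  denominator = (1)^2 + (-0.333)^2 + (-0.224)^2 = 1.161065.
  rho(1) = -0.258408 / 1.161065 = -0.2226.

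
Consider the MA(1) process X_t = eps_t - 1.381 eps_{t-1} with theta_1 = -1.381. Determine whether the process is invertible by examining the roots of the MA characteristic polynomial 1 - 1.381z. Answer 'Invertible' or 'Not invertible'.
\text{Not invertible}

The MA(q) characteristic polynomial is P(z) = 1 - 1.381z.
Invertibility requires all roots to lie outside the unit circle, i.e. |z| > 1 for every root.
This is linear in z: 1 + (-1.381) z = 0  =>  z = -1/(-1.381) = 0.724113,  |z| = 0.724113.
Moduli of all roots: 0.7241.
All moduli strictly greater than 1? No.
Verdict: Not invertible.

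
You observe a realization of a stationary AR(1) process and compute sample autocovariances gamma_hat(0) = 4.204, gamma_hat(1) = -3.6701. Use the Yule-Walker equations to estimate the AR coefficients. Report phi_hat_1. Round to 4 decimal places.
\hat\phi_{1} = -0.8730

The Yule-Walker equations for an AR(p) process read, in matrix form,
  Gamma_p phi = r_p,   with   (Gamma_p)_{ij} = gamma(|i - j|),
                       (r_p)_i = gamma(i),   i,j = 1..p.
Substitute the sample gammas (Toeplitz matrix and right-hand side of size 1):
  Gamma_p = [[4.204]]
  r_p     = [-3.6701]
With p = 1 this is the single equation gamma(0) phi_1 = gamma(1):
  phi_hat_1 = gamma(1) / gamma(0) = -3.6701 / 4.204 = -0.8730.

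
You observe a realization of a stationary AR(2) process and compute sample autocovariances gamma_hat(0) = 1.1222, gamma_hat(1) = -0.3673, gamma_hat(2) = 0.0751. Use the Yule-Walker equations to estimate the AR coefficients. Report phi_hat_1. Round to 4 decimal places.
\hat\phi_{1} = -0.3420

The Yule-Walker equations for an AR(p) process read, in matrix form,
  Gamma_p phi = r_p,   with   (Gamma_p)_{ij} = gamma(|i - j|),
                       (r_p)_i = gamma(i),   i,j = 1..p.
Substitute the sample gammas (Toeplitz matrix and right-hand side of size 2):
  Gamma_p = [[1.1222, -0.3673], [-0.3673, 1.1222]]
  r_p     = [-0.3673, 0.0751]
Written out:
  1.1222 phi_1 - 0.3673 phi_2 = -0.3673
  -0.3673 phi_1 + 1.1222 phi_2 = 0.0751
Solve by Cramer's rule:
  det = gamma(0)^2 - gamma(1)^2 = (1.1222)^2 - (-0.3673)^2 = 1.25933284 - 0.13490929 = 1.12442355
  phi_hat_1 = [gamma(1) gamma(0) - gamma(1) gamma(2)] / det = [(-0.3673)(1.1222) - (-0.3673)(0.0751)] / 1.12442355 = -0.38459983 / 1.12442355 = -0.342
  phi_hat_2 = [gamma(0) gamma(2) - gamma(1)^2] / det = [(1.1222)(0.0751) - (-0.3673)^2] / 1.12442355 = -0.05063207 / 1.12442355 = -0.045
So phi_hat = [-0.3420, -0.0450].
Therefore phi_hat_1 = -0.3420.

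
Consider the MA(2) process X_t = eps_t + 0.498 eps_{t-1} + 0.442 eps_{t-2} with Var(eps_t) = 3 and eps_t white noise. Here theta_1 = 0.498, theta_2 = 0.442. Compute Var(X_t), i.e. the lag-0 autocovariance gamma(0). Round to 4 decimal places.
\gamma(0) = 4.3301

For an MA(q) process X_t = eps_t + sum_i theta_i eps_{t-i} with
Var(eps_t) = sigma^2, the variance is
  gamma(0) = sigma^2 * (1 + sum_i theta_i^2).
  sum_i theta_i^2 = (0.498)^2 + (0.442)^2 = 0.248004 + 0.195364 = 0.443368.
  gamma(0) = 3 * (1 + 0.443368) = 3 * 1.443368 = 4.330104, which rounds to 4.3301.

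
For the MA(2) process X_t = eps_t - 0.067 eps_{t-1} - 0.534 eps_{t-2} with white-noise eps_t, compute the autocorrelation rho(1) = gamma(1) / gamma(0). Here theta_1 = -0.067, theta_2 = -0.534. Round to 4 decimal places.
\rho(1) = -0.0242

For an MA(q) process with theta_0 = 1, the autocovariance is
  gamma(k) = sigma^2 * sum_{i=0..q-k} theta_i * theta_{i+k},
and rho(k) = gamma(k) / gamma(0). Sigma^2 cancels.
  numerator   = (1)*(-0.067) + (-0.067)*(-0.534) = -0.031222.
  denominator = (1)^2 + (-0.067)^2 + (-0.534)^2 = 1.289645.
  rho(1) = -0.031222 / 1.289645 = -0.0242.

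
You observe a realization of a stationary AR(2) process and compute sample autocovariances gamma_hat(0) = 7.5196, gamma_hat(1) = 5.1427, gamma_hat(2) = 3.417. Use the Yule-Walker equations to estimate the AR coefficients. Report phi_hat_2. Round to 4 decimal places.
\hat\phi_{2} = -0.0250

The Yule-Walker equations for an AR(p) process read, in matrix form,
  Gamma_p phi = r_p,   with   (Gamma_p)_{ij} = gamma(|i - j|),
                       (r_p)_i = gamma(i),   i,j = 1..p.
Substitute the sample gammas (Toeplitz matrix and right-hand side of size 2):
  Gamma_p = [[7.5196, 5.1427], [5.1427, 7.5196]]
  r_p     = [5.1427, 3.417]
Written out:
  7.5196 phi_1 + 5.1427 phi_2 = 5.1427
  5.1427 phi_1 + 7.5196 phi_2 = 3.417
Solve by Cramer's rule:
  det = gamma(0)^2 - gamma(1)^2 = (7.5196)^2 - (5.1427)^2 = 56.54438416 - 26.44736329 = 30.09702087
  phi_hat_1 = [gamma(1) gamma(0) - gamma(1) gamma(2)] / det = [(5.1427)(7.5196) - (5.1427)(3.417)] / 30.09702087 = 21.09844102 / 30.09702087 = 0.701
  phi_hat_2 = [gamma(0) gamma(2) - gamma(1)^2] / det = [(7.5196)(3.417) - (5.1427)^2] / 30.09702087 = -0.75289009 / 30.09702087 = -0.025
So phi_hat = [0.7010, -0.0250].
Therefore phi_hat_2 = -0.0250.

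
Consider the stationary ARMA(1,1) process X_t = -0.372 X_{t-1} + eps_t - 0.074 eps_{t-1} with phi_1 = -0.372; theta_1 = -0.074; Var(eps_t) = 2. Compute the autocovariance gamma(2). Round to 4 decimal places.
\gamma(2) = 0.3957

Multiply the model equation by X_{t-k} and take expectations. With theta_0 = psi_0 = 1 and psi_j the MA(infinity) weights, this gives
  gamma(k) - sum_i phi_i gamma(k-i) = c_k,
  c_k = sigma^2 * sum_{j=k..q} theta_j psi_{j-k}   (c_k = 0 for k > q),
using gamma(-m) = gamma(m).
psi-weights needed (psi_j = theta_j + sum_i phi_i psi_{j-i}):
  psi_1 = theta_1 + phi_1 = -0.074 + (-0.372) = -0.446
Right-hand sides:
  c_0 = sigma^2 (1 + theta_1 psi_1) = 2 * (1 + (-0.074)(-0.446)) = 2 * 1.033004 = 2.066008
  c_1 = sigma^2 theta_1 = 2 * (-0.074) = -0.148
  c_2 = 0
Equations for k = 0 and k = 1 (AR order 1):
  gamma(0) = phi_1 gamma(1) + c_0
  gamma(1) = phi_1 gamma(0) + c_1
Substituting the second into the first: gamma(0) (1 - phi_1^2) = c_0 + phi_1 c_1, so
  gamma(0) = (c_0 + phi_1 c_1) / (1 - phi_1^2) = (2.066008 + (-0.372)(-0.148)) / (1 - (-0.372)^2) = 2.121064 / 0.861616 = 2.461728.
  gamma(1) = phi_1 gamma(0) + c_1 = (-0.372)(2.461728) + (-0.148) = -1.063763.
For k = 2 (> q): gamma(2) = phi_1 gamma(1) = (-0.372)(-1.063763) = 0.39572.
Therefore gamma(2) = 0.3957 (to 4 decimal places).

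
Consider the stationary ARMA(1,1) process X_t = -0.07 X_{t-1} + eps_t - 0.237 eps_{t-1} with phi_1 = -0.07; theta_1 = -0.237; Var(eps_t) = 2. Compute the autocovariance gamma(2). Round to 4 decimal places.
\gamma(2) = 0.0439

Multiply the model equation by X_{t-k} and take expectations. With theta_0 = psi_0 = 1 and psi_j the MA(infinity) weights, this gives
  gamma(k) - sum_i phi_i gamma(k-i) = c_k,
  c_k = sigma^2 * sum_{j=k..q} theta_j psi_{j-k}   (c_k = 0 for k > q),
using gamma(-m) = gamma(m).
psi-weights needed (psi_j = theta_j + sum_i phi_i psi_{j-i}):
  psi_1 = theta_1 + phi_1 = -0.237 + (-0.07) = -0.307
Right-hand sides:
  c_0 = sigma^2 (1 + theta_1 psi_1) = 2 * (1 + (-0.237)(-0.307)) = 2 * 1.072759 = 2.145518
  c_1 = sigma^2 theta_1 = 2 * (-0.237) = -0.474
  c_2 = 0
Equations for k = 0 and k = 1 (AR order 1):
  gamma(0) = phi_1 gamma(1) + c_0
  gamma(1) = phi_1 gamma(0) + c_1
Substituting the second into the first: gamma(0) (1 - phi_1^2) = c_0 + phi_1 c_1, so
  gamma(0) = (c_0 + phi_1 c_1) / (1 - phi_1^2) = (2.145518 + (-0.07)(-0.474)) / (1 - (-0.07)^2) = 2.178698 / 0.9951 = 2.189426.
  gamma(1) = phi_1 gamma(0) + c_1 = (-0.07)(2.189426) + (-0.474) = -0.62726.
For k = 2 (> q): gamma(2) = phi_1 gamma(1) = (-0.07)(-0.62726) = 0.043908.
Therefore gamma(2) = 0.0439 (to 4 decimal places).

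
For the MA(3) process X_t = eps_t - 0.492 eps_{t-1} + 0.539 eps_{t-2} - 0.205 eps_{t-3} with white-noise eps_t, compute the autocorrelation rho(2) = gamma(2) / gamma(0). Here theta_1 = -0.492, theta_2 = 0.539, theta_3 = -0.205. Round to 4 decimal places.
\rho(2) = 0.4064

For an MA(q) process with theta_0 = 1, the autocovariance is
  gamma(k) = sigma^2 * sum_{i=0..q-k} theta_i * theta_{i+k},
and rho(k) = gamma(k) / gamma(0). Sigma^2 cancels.
  numerator   = (1)*(0.539) + (-0.492)*(-0.205) = 0.63986.
  denominator = (1)^2 + (-0.492)^2 + (0.539)^2 + (-0.205)^2 = 1.57461.
  rho(2) = 0.63986 / 1.57461 = 0.4064.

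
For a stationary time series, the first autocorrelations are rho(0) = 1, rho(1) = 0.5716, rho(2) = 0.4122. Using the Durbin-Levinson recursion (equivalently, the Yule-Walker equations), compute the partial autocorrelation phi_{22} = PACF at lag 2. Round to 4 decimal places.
\phi_{22} = 0.1270

The PACF at lag k is phi_{kk}, the last component of the solution
to the Yule-Walker system G_k phi = r_k where
  (G_k)_{ij} = rho(|i - j|), (r_k)_i = rho(i), i,j = 1..k.
Equivalently, Durbin-Levinson gives phi_{kk} iteratively:
  phi_{11} = rho(1)
  phi_{kk} = [rho(k) - sum_{j=1..k-1} phi_{k-1,j} rho(k-j)]
            / [1 - sum_{j=1..k-1} phi_{k-1,j} rho(j)],
  phi_{k,j} = phi_{k-1,j} - phi_{kk} phi_{k-1,k-j},  j = 1..k-1.
Step k = 1:
  phi_11 = rho(1) = 0.5716.
Step k = 2:
  phi_22 = [rho(2) - phi_11 rho(1)] / [1 - phi_11 rho(1)] = [0.4122 - (0.5716)(0.5716)] / [1 - (0.5716)(0.5716)]
         = 0.08547344 / 0.67327344 = 0.127.
Therefore phi_{22} = 0.1270.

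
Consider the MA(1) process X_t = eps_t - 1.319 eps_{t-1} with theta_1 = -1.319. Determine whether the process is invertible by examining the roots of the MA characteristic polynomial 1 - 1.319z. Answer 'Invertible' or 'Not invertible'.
\text{Not invertible}

The MA(q) characteristic polynomial is P(z) = 1 - 1.319z.
Invertibility requires all roots to lie outside the unit circle, i.e. |z| > 1 for every root.
This is linear in z: 1 + (-1.319) z = 0  =>  z = -1/(-1.319) = 0.75815,  |z| = 0.75815.
Moduli of all roots: 0.7582.
All moduli strictly greater than 1? No.
Verdict: Not invertible.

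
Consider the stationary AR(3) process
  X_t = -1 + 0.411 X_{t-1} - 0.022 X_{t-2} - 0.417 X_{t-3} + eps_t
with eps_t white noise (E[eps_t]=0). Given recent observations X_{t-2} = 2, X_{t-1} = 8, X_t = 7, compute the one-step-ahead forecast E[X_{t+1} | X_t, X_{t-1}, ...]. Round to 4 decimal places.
E[X_{t+1} \mid \mathcal F_t] = 0.8670

For an AR(p) model X_t = c + sum_i phi_i X_{t-i} + eps_t, the
one-step-ahead conditional mean is
  E[X_{t+1} | X_t, ...] = c + sum_i phi_i X_{t+1-i}.
Substitute known values:
  E[X_{t+1} | ...] = -1 + (0.411) * (7) + (-0.022) * (8) + (-0.417) * (2)
                   = 0.8670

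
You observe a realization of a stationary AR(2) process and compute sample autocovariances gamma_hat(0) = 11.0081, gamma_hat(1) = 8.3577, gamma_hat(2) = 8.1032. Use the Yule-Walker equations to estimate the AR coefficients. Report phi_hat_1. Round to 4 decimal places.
\hat\phi_{1} = 0.4730

The Yule-Walker equations for an AR(p) process read, in matrix form,
  Gamma_p phi = r_p,   with   (Gamma_p)_{ij} = gamma(|i - j|),
                       (r_p)_i = gamma(i),   i,j = 1..p.
Substitute the sample gammas (Toeplitz matrix and right-hand side of size 2):
  Gamma_p = [[11.0081, 8.3577], [8.3577, 11.0081]]
  r_p     = [8.3577, 8.1032]
Written out:
  11.0081 phi_1 + 8.3577 phi_2 = 8.3577
  8.3577 phi_1 + 11.0081 phi_2 = 8.1032
Solve by Cramer's rule:
  det = gamma(0)^2 - gamma(1)^2 = (11.0081)^2 - (8.3577)^2 = 121.17826561 - 69.85114929 = 51.32711632
  phi_hat_1 = [gamma(1) gamma(0) - gamma(1) gamma(2)] / det = [(8.3577)(11.0081) - (8.3577)(8.1032)] / 51.32711632 = 24.27828273 / 51.32711632 = 0.473
  phi_hat_2 = [gamma(0) gamma(2) - gamma(1)^2] / det = [(11.0081)(8.1032) - (8.3577)^2] / 51.32711632 = 19.34968663 / 51.32711632 = 0.377
So phi_hat = [0.4730, 0.3770].
Therefore phi_hat_1 = 0.4730.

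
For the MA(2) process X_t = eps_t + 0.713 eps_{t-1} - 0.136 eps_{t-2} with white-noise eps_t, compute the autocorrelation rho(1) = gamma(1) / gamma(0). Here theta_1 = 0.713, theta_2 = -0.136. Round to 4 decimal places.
\rho(1) = 0.4035

For an MA(q) process with theta_0 = 1, the autocovariance is
  gamma(k) = sigma^2 * sum_{i=0..q-k} theta_i * theta_{i+k},
and rho(k) = gamma(k) / gamma(0). Sigma^2 cancels.
  numerator   = (1)*(0.713) + (0.713)*(-0.136) = 0.616032.
  denominator = (1)^2 + (0.713)^2 + (-0.136)^2 = 1.526865.
  rho(1) = 0.616032 / 1.526865 = 0.4035.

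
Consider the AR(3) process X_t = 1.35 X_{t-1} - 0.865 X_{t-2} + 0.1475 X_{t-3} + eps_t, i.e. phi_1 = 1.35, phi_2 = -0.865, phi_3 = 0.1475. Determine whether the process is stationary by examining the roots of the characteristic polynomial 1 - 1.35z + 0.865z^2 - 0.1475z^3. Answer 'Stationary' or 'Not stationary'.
\text{Stationary}

The AR(p) characteristic polynomial is P(z) = 1 - 1.35z + 0.865z^2 - 0.1475z^3.
Stationarity requires all roots to lie outside the unit circle, i.e. |z| > 1 for every root.
Degree 3: look for a simple real root z0 first, then factor out (1 - z/z0) and solve the remaining quadratic.
Testing z0 = 4: P(4) = 1 + (-1.35)(4) + (0.865)(4)^2 + (-0.1475)(4)^3
  = 1 + (-5.4) + (13.84) + (-9.44) = 0.  So z_0 = 4 is a root, |z_0| = 4.
Divide out the factor (1 - 0.25 z) = (1 - z/z0) (since 1/z0 = 0.25):
  P(z) = (1 - 0.25 z)(1 + (-1.1) z + (0.59) z^2)
  [check: z-coef -1.1 - (0.25) = -1.35; z^2-coef 0.59 - (0.25)(-1.1) = 0.865; z^3-coef -(0.25)(0.59) = -0.1475.]
Remaining roots from the quadratic factor 1 + (-1.1) z + (0.59) z^2:
  Set 1 + (-1.1) z + (0.59) z^2 = 0, i.e. a z^2 + b z + c = 0 with a = 0.59, b = -1.1, c = 1.
  Discriminant D = b^2 - 4ac = (-1.1)^2 - 4*(0.59)*1 = 1.21 - (2.36) = -1.15.
  D < 0, so the roots are the complex-conjugate pair z = (-b +/- i sqrt(-D)) / (2a) = 0.9322 +/- 0.9088i.
  For a conjugate pair |z|^2 = z * conj(z) = (product of roots) = c/a = 1/(0.59) = 1.694915, so |z| = sqrt(1.694915) = 1.3019 for both roots.
Moduli of all roots: 4.0000, 1.3019, 1.3019.
All moduli strictly greater than 1? Yes.
Verdict: Stationary.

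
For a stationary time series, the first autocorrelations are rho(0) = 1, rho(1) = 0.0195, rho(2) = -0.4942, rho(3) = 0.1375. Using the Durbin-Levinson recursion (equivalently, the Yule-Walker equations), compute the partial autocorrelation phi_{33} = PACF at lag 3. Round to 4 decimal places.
\phi_{33} = 0.2140

The PACF at lag k is phi_{kk}, the last component of the solution
to the Yule-Walker system G_k phi = r_k where
  (G_k)_{ij} = rho(|i - j|), (r_k)_i = rho(i), i,j = 1..k.
Equivalently, Durbin-Levinson gives phi_{kk} iteratively:
  phi_{11} = rho(1)
  phi_{kk} = [rho(k) - sum_{j=1..k-1} phi_{k-1,j} rho(k-j)]
            / [1 - sum_{j=1..k-1} phi_{k-1,j} rho(j)],
  phi_{k,j} = phi_{k-1,j} - phi_{kk} phi_{k-1,k-j},  j = 1..k-1.
Step k = 1:
  phi_11 = rho(1) = 0.0195.
Step k = 2:
  phi_22 = [rho(2) - phi_11 rho(1)] / [1 - phi_11 rho(1)] = [-0.4942 - (0.0195)(0.0195)] / [1 - (0.0195)(0.0195)]
         = -0.49458025 / 0.99961975 = -0.494768.
  Update: phi_21 = phi_11 - phi_22 phi_11 = 0.0195 - (-0.494768)(0.0195) = 0.029148.
Step k = 3:
  phi_33 = [rho(3) - phi_21 rho(2) - phi_22 rho(1)] / [1 - phi_21 rho(1) - phi_22 rho(2)]
    numerator   = 0.1375 - (0.029148)(-0.4942) - (-0.494768)(0.0195) = 0.16155292
    denominator = 1 - (0.029148)(0.0195) - (-0.494768)(-0.4942) = 0.75491708
  phi_33 = 0.16155292 / 0.75491708 = 0.214.
Therefore phi_{33} = 0.2140.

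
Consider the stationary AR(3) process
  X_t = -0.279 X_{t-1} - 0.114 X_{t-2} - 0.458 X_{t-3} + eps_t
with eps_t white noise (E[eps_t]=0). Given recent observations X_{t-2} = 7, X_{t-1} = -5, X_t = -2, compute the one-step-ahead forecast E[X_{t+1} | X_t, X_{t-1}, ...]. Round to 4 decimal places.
E[X_{t+1} \mid \mathcal F_t] = -2.0780

For an AR(p) model X_t = c + sum_i phi_i X_{t-i} + eps_t, the
one-step-ahead conditional mean is
  E[X_{t+1} | X_t, ...] = c + sum_i phi_i X_{t+1-i}.
Substitute known values:
  E[X_{t+1} | ...] = (-0.279) * (-2) + (-0.114) * (-5) + (-0.458) * (7)
                   = -2.0780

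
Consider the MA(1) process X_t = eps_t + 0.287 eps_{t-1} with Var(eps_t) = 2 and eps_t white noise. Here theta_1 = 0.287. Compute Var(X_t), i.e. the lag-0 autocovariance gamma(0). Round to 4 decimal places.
\gamma(0) = 2.1647

For an MA(q) process X_t = eps_t + sum_i theta_i eps_{t-i} with
Var(eps_t) = sigma^2, the variance is
  gamma(0) = sigma^2 * (1 + sum_i theta_i^2).
  sum_i theta_i^2 = (0.287)^2 = 0.082369.
  gamma(0) = 2 * (1 + 0.082369) = 2 * 1.082369 = 2.164738, which rounds to 2.1647.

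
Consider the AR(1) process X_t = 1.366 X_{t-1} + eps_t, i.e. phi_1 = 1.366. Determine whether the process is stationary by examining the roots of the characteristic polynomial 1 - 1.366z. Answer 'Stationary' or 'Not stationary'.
\text{Not stationary}

The AR(p) characteristic polynomial is P(z) = 1 - 1.366z.
Stationarity requires all roots to lie outside the unit circle, i.e. |z| > 1 for every root.
This is linear in z: 1 + (-1.366) z = 0  =>  z = -1/(-1.366) = 0.732064,  |z| = 0.732064.
Moduli of all roots: 0.7321.
All moduli strictly greater than 1? No.
Verdict: Not stationary.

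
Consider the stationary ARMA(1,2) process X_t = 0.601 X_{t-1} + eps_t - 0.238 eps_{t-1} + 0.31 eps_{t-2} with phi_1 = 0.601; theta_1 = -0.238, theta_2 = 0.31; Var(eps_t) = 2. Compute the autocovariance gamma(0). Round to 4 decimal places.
\gamma(0) = 3.1369

Multiply the model equation by X_{t-k} and take expectations. With theta_0 = psi_0 = 1 and psi_j the MA(infinity) weights, this gives
  gamma(k) - sum_i phi_i gamma(k-i) = c_k,
  c_k = sigma^2 * sum_{j=k..q} theta_j psi_{j-k}   (c_k = 0 for k > q),
using gamma(-m) = gamma(m).
psi-weights needed (psi_j = theta_j + sum_i phi_i psi_{j-i}):
  psi_1 = theta_1 + phi_1 = -0.238 + (0.601) = 0.363
  psi_2 = theta_2 + phi_1 psi_1 = 0.31 + (0.601)(0.363) = 0.528163
Right-hand sides:
  c_0 = sigma^2 (1 + theta_1 psi_1 + theta_2 psi_2) = 2 * (1 + (-0.238)(0.363) + (0.31)(0.528163)) = 2 * 1.077337 = 2.154673
  c_1 = sigma^2 (theta_1 + theta_2 psi_1) = 2 * (-0.238 + (0.31)(0.363)) = -0.25094
  c_2 = sigma^2 theta_2 = 2 * (0.31) = 0.62
Equations for k = 0 and k = 1 (AR order 1):
  gamma(0) = phi_1 gamma(1) + c_0
  gamma(1) = phi_1 gamma(0) + c_1
Substituting the second into the first: gamma(0) (1 - phi_1^2) = c_0 + phi_1 c_1, so
  gamma(0) = (c_0 + phi_1 c_1) / (1 - phi_1^2) = (2.154673 + (0.601)(-0.25094)) / (1 - (0.601)^2) = 2.003858 / 0.638799 = 3.136915.
Therefore gamma(0) = 3.1369 (to 4 decimal places).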